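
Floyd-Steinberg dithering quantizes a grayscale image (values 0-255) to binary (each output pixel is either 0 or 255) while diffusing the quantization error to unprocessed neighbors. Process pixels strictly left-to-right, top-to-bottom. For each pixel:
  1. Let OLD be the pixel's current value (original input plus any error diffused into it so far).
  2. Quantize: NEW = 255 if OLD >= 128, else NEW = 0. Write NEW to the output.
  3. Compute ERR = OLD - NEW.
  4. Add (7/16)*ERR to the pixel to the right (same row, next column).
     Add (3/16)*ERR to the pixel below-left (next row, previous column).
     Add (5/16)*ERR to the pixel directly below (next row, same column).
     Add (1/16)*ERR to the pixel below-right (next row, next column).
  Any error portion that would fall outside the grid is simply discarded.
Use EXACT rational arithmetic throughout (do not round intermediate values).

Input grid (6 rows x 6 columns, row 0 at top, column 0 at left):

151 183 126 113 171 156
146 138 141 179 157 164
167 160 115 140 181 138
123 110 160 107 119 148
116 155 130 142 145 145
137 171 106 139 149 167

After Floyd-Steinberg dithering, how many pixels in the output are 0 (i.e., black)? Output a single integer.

(0,0): OLD=151 → NEW=255, ERR=-104
(0,1): OLD=275/2 → NEW=255, ERR=-235/2
(0,2): OLD=2387/32 → NEW=0, ERR=2387/32
(0,3): OLD=74565/512 → NEW=255, ERR=-55995/512
(0,4): OLD=1008867/8192 → NEW=0, ERR=1008867/8192
(0,5): OLD=27509301/131072 → NEW=255, ERR=-5914059/131072
(1,0): OLD=2927/32 → NEW=0, ERR=2927/32
(1,1): OLD=38089/256 → NEW=255, ERR=-27191/256
(1,2): OLD=737213/8192 → NEW=0, ERR=737213/8192
(1,3): OLD=6945113/32768 → NEW=255, ERR=-1410727/32768
(1,4): OLD=338384971/2097152 → NEW=255, ERR=-196388789/2097152
(1,5): OLD=3913350557/33554432 → NEW=0, ERR=3913350557/33554432
(2,0): OLD=719539/4096 → NEW=255, ERR=-324941/4096
(2,1): OLD=15032737/131072 → NEW=0, ERR=15032737/131072
(2,2): OLD=374528163/2097152 → NEW=255, ERR=-160245597/2097152
(2,3): OLD=1362014411/16777216 → NEW=0, ERR=1362014411/16777216
(2,4): OLD=110826200929/536870912 → NEW=255, ERR=-26075881631/536870912
(2,5): OLD=1265672316855/8589934592 → NEW=255, ERR=-924761004105/8589934592
(3,0): OLD=251057347/2097152 → NEW=0, ERR=251057347/2097152
(3,1): OLD=3001950663/16777216 → NEW=255, ERR=-1276239417/16777216
(3,2): OLD=16808203365/134217728 → NEW=0, ERR=16808203365/134217728
(3,3): OLD=1488424483599/8589934592 → NEW=255, ERR=-702008837361/8589934592
(3,4): OLD=3639085718639/68719476736 → NEW=0, ERR=3639085718639/68719476736
(3,5): OLD=147873167928353/1099511627776 → NEW=255, ERR=-132502297154527/1099511627776
(4,0): OLD=37352088525/268435456 → NEW=255, ERR=-31098952755/268435456
(4,1): OLD=478912668841/4294967296 → NEW=0, ERR=478912668841/4294967296
(4,2): OLD=27191005298347/137438953472 → NEW=255, ERR=-7855927837013/137438953472
(4,3): OLD=240155214998007/2199023255552 → NEW=0, ERR=240155214998007/2199023255552
(4,4): OLD=6390346127557351/35184372088832 → NEW=255, ERR=-2581668755094809/35184372088832
(4,5): OLD=44218906303645425/562949953421312 → NEW=0, ERR=44218906303645425/562949953421312
(5,0): OLD=8363390098955/68719476736 → NEW=0, ERR=8363390098955/68719476736
(5,1): OLD=530256017777723/2199023255552 → NEW=255, ERR=-30494912388037/2199023255552
(5,2): OLD=1926636879589753/17592186044416 → NEW=0, ERR=1926636879589753/17592186044416
(5,3): OLD=114679253248099715/562949953421312 → NEW=255, ERR=-28872984874334845/562949953421312
(5,4): OLD=140945593547363155/1125899906842624 → NEW=0, ERR=140945593547363155/1125899906842624
(5,5): OLD=4354599368788453775/18014398509481984 → NEW=255, ERR=-239072251129452145/18014398509481984
Output grid:
  Row 0: ##.#.#  (2 black, running=2)
  Row 1: .#.##.  (3 black, running=5)
  Row 2: #.#.##  (2 black, running=7)
  Row 3: .#.#.#  (3 black, running=10)
  Row 4: #.#.#.  (3 black, running=13)
  Row 5: .#.#.#  (3 black, running=16)

Answer: 16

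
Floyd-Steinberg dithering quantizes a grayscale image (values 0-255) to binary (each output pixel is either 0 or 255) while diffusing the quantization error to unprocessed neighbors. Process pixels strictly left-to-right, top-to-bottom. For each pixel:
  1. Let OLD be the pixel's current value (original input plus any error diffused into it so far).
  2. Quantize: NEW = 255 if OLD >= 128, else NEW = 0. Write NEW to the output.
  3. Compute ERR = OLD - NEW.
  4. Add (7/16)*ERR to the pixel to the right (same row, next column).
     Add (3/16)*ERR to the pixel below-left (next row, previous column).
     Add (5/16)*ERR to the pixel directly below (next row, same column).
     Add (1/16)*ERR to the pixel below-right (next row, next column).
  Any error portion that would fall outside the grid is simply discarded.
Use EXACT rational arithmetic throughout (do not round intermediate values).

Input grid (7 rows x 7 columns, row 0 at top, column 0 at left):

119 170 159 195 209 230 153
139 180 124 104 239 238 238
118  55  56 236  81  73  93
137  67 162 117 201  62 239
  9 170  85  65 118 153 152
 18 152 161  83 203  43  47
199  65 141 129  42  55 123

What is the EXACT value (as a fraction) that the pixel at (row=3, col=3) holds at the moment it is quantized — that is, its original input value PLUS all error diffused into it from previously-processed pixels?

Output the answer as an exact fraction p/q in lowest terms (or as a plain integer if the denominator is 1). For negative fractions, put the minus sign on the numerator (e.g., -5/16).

(0,0): OLD=119 → NEW=0, ERR=119
(0,1): OLD=3553/16 → NEW=255, ERR=-527/16
(0,2): OLD=37015/256 → NEW=255, ERR=-28265/256
(0,3): OLD=600865/4096 → NEW=255, ERR=-443615/4096
(0,4): OLD=10591719/65536 → NEW=255, ERR=-6119961/65536
(0,5): OLD=198332753/1048576 → NEW=255, ERR=-69054127/1048576
(0,6): OLD=2083535159/16777216 → NEW=0, ERR=2083535159/16777216
(1,0): OLD=43523/256 → NEW=255, ERR=-21757/256
(1,1): OLD=244245/2048 → NEW=0, ERR=244245/2048
(1,2): OLD=7818937/65536 → NEW=0, ERR=7818937/65536
(1,3): OLD=25674885/262144 → NEW=0, ERR=25674885/262144
(1,4): OLD=3918326703/16777216 → NEW=255, ERR=-359863377/16777216
(1,5): OLD=30264080095/134217728 → NEW=255, ERR=-3961440545/134217728
(1,6): OLD=557873502513/2147483648 → NEW=255, ERR=10265172273/2147483648
(2,0): OLD=3729079/32768 → NEW=0, ERR=3729079/32768
(2,1): OLD=166845005/1048576 → NEW=255, ERR=-100541875/1048576
(2,2): OLD=1294397991/16777216 → NEW=0, ERR=1294397991/16777216
(2,3): OLD=40774787247/134217728 → NEW=255, ERR=6549266607/134217728
(2,4): OLD=103328863071/1073741824 → NEW=0, ERR=103328863071/1073741824
(2,5): OLD=3622682744821/34359738368 → NEW=0, ERR=3622682744821/34359738368
(2,6): OLD=76293154907651/549755813888 → NEW=255, ERR=-63894577633789/549755813888
(3,0): OLD=2593505607/16777216 → NEW=255, ERR=-1684684473/16777216
(3,1): OLD=1970758331/134217728 → NEW=0, ERR=1970758331/134217728
(3,2): OLD=210121009377/1073741824 → NEW=255, ERR=-63683155743/1073741824
(3,3): OLD=554765332311/4294967296 → NEW=255, ERR=-540451328169/4294967296
Target (3,3): original=117, with diffused error = 554765332311/4294967296

Answer: 554765332311/4294967296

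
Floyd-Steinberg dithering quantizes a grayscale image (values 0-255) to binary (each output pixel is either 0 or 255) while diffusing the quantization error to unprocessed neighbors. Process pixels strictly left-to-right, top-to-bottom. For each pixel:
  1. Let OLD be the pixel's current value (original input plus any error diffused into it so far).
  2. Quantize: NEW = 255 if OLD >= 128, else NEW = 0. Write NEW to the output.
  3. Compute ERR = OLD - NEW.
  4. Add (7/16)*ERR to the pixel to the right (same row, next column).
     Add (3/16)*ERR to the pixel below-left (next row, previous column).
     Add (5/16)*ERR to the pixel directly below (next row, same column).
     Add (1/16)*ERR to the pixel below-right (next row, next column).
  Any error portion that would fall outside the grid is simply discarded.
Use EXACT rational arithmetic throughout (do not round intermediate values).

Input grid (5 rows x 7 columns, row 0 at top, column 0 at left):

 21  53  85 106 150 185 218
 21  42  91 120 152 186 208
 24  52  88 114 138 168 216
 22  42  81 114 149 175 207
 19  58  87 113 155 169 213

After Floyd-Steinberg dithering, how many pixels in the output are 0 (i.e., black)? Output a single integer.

(0,0): OLD=21 → NEW=0, ERR=21
(0,1): OLD=995/16 → NEW=0, ERR=995/16
(0,2): OLD=28725/256 → NEW=0, ERR=28725/256
(0,3): OLD=635251/4096 → NEW=255, ERR=-409229/4096
(0,4): OLD=6965797/65536 → NEW=0, ERR=6965797/65536
(0,5): OLD=242747139/1048576 → NEW=255, ERR=-24639741/1048576
(0,6): OLD=3484954901/16777216 → NEW=255, ERR=-793235179/16777216
(1,0): OLD=10041/256 → NEW=0, ERR=10041/256
(1,1): OLD=206735/2048 → NEW=0, ERR=206735/2048
(1,2): OLD=10183099/65536 → NEW=255, ERR=-6528581/65536
(1,3): OLD=18910431/262144 → NEW=0, ERR=18910431/262144
(1,4): OLD=3458210813/16777216 → NEW=255, ERR=-819979267/16777216
(1,5): OLD=20810749581/134217728 → NEW=255, ERR=-13414771059/134217728
(1,6): OLD=317889907363/2147483648 → NEW=255, ERR=-229718422877/2147483648
(2,0): OLD=1808277/32768 → NEW=0, ERR=1808277/32768
(2,1): OLD=95904183/1048576 → NEW=0, ERR=95904183/1048576
(2,2): OLD=1958211301/16777216 → NEW=0, ERR=1958211301/16777216
(2,3): OLD=23114602237/134217728 → NEW=255, ERR=-11110918403/134217728
(2,4): OLD=77607485709/1073741824 → NEW=0, ERR=77607485709/1073741824
(2,5): OLD=4991646546223/34359738368 → NEW=255, ERR=-3770086737617/34359738368
(2,6): OLD=70544993415225/549755813888 → NEW=255, ERR=-69642739126215/549755813888
(3,0): OLD=946135621/16777216 → NEW=0, ERR=946135621/16777216
(3,1): OLD=16185022433/134217728 → NEW=0, ERR=16185022433/134217728
(3,2): OLD=172256382387/1073741824 → NEW=255, ERR=-101547782733/1073741824
(3,3): OLD=290345463029/4294967296 → NEW=0, ERR=290345463029/4294967296
(3,4): OLD=96435504588357/549755813888 → NEW=255, ERR=-43752227953083/549755813888
(3,5): OLD=381125279754911/4398046511104 → NEW=0, ERR=381125279754911/4398046511104
(3,6): OLD=13965926335597249/70368744177664 → NEW=255, ERR=-3978103429707071/70368744177664
(4,0): OLD=127202681451/2147483648 → NEW=0, ERR=127202681451/2147483648
(4,1): OLD=3689904053231/34359738368 → NEW=0, ERR=3689904053231/34359738368
(4,2): OLD=68522095799137/549755813888 → NEW=0, ERR=68522095799137/549755813888
(4,3): OLD=738092564911739/4398046511104 → NEW=255, ERR=-383409295419781/4398046511104
(4,4): OLD=3956945377441281/35184372088832 → NEW=0, ERR=3956945377441281/35184372088832
(4,5): OLD=258629746453858433/1125899906842624 → NEW=255, ERR=-28474729791010687/1125899906842624
(4,6): OLD=3417063571223279319/18014398509481984 → NEW=255, ERR=-1176608048694626601/18014398509481984
Output grid:
  Row 0: ...#.##  (4 black, running=4)
  Row 1: ..#.###  (3 black, running=7)
  Row 2: ...#.##  (4 black, running=11)
  Row 3: ..#.#.#  (4 black, running=15)
  Row 4: ...#.##  (4 black, running=19)

Answer: 19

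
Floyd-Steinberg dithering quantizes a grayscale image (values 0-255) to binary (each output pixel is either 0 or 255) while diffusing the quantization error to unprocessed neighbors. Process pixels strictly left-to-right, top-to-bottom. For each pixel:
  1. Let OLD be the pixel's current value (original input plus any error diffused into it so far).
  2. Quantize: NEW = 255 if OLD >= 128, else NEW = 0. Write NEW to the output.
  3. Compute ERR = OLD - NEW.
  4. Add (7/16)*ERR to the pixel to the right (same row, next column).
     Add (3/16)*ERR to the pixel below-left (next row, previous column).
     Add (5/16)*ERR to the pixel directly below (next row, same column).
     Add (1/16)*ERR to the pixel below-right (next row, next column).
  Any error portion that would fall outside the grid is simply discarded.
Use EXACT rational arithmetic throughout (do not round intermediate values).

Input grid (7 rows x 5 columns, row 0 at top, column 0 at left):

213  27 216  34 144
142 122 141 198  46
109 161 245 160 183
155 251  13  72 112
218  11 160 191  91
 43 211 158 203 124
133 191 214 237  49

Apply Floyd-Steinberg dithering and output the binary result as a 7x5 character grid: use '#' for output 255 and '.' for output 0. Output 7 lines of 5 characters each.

(0,0): OLD=213 → NEW=255, ERR=-42
(0,1): OLD=69/8 → NEW=0, ERR=69/8
(0,2): OLD=28131/128 → NEW=255, ERR=-4509/128
(0,3): OLD=38069/2048 → NEW=0, ERR=38069/2048
(0,4): OLD=4985075/32768 → NEW=255, ERR=-3370765/32768
(1,0): OLD=16703/128 → NEW=255, ERR=-15937/128
(1,1): OLD=62457/1024 → NEW=0, ERR=62457/1024
(1,2): OLD=5265837/32768 → NEW=255, ERR=-3090003/32768
(1,3): OLD=18489481/131072 → NEW=255, ERR=-14933879/131072
(1,4): OLD=-73047045/2097152 → NEW=0, ERR=-73047045/2097152
(2,0): OLD=1335747/16384 → NEW=0, ERR=1335747/16384
(2,1): OLD=99754065/524288 → NEW=255, ERR=-33939375/524288
(2,2): OLD=1423204531/8388608 → NEW=255, ERR=-715890509/8388608
(2,3): OLD=10017156329/134217728 → NEW=0, ERR=10017156329/134217728
(2,4): OLD=424442255391/2147483648 → NEW=255, ERR=-123166074849/2147483648
(3,0): OLD=1412135635/8388608 → NEW=255, ERR=-726959405/8388608
(3,1): OLD=12210507415/67108864 → NEW=255, ERR=-4902252905/67108864
(3,2): OLD=-76622504979/2147483648 → NEW=0, ERR=-76622504979/2147483648
(3,3): OLD=273268742389/4294967296 → NEW=0, ERR=273268742389/4294967296
(3,4): OLD=8698350845193/68719476736 → NEW=0, ERR=8698350845193/68719476736
(4,0): OLD=190290582717/1073741824 → NEW=255, ERR=-83513582403/1073741824
(4,1): OLD=-1991562619011/34359738368 → NEW=0, ERR=-1991562619011/34359738368
(4,2): OLD=71938687820659/549755813888 → NEW=255, ERR=-68249044720781/549755813888
(4,3): OLD=1566347508335229/8796093022208 → NEW=255, ERR=-676656212327811/8796093022208
(4,4): OLD=14197116879376363/140737488355328 → NEW=0, ERR=14197116879376363/140737488355328
(5,0): OLD=4302638955671/549755813888 → NEW=0, ERR=4302638955671/549755813888
(5,1): OLD=739631501251013/4398046511104 → NEW=255, ERR=-381870359080507/4398046511104
(5,2): OLD=8890605887901997/140737488355328 → NEW=0, ERR=8890605887901997/140737488355328
(5,3): OLD=122584175399200899/562949953421312 → NEW=255, ERR=-20968062723233661/562949953421312
(5,4): OLD=1210752608523794737/9007199254740992 → NEW=255, ERR=-1086083201435158223/9007199254740992
(6,0): OLD=8385537456614631/70368744177664 → NEW=0, ERR=8385537456614631/70368744177664
(6,1): OLD=514165324589963849/2251799813685248 → NEW=255, ERR=-60043627899774391/2251799813685248
(6,2): OLD=7553971261264004659/36028797018963968 → NEW=255, ERR=-1633371978571807181/36028797018963968
(6,3): OLD=107720811064554957425/576460752303423488 → NEW=255, ERR=-39276680772818032015/576460752303423488
(6,4): OLD=-192009456291684109737/9223372036854775808 → NEW=0, ERR=-192009456291684109737/9223372036854775808
Row 0: #.#.#
Row 1: #.##.
Row 2: .##.#
Row 3: ##...
Row 4: #.##.
Row 5: .#.##
Row 6: .###.

Answer: #.#.#
#.##.
.##.#
##...
#.##.
.#.##
.###.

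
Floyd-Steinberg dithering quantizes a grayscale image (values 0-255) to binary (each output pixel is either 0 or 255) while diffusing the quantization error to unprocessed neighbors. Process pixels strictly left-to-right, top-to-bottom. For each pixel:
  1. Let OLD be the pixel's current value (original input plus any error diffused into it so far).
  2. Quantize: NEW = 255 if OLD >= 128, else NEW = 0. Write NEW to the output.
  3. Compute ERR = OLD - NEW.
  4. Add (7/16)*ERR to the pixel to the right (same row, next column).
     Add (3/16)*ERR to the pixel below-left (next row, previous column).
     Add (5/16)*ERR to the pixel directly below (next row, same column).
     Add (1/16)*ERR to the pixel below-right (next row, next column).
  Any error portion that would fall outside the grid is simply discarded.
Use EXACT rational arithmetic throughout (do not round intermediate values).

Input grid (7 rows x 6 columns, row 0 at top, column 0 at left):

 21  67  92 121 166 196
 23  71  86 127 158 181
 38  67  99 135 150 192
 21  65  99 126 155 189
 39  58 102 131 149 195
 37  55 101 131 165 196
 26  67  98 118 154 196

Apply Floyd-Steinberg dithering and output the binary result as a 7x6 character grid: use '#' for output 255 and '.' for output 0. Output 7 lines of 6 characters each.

(0,0): OLD=21 → NEW=0, ERR=21
(0,1): OLD=1219/16 → NEW=0, ERR=1219/16
(0,2): OLD=32085/256 → NEW=0, ERR=32085/256
(0,3): OLD=720211/4096 → NEW=255, ERR=-324269/4096
(0,4): OLD=8609093/65536 → NEW=255, ERR=-8102587/65536
(0,5): OLD=148802787/1048576 → NEW=255, ERR=-118584093/1048576
(1,0): OLD=11225/256 → NEW=0, ERR=11225/256
(1,1): OLD=284271/2048 → NEW=255, ERR=-237969/2048
(1,2): OLD=4210587/65536 → NEW=0, ERR=4210587/65536
(1,3): OLD=30151935/262144 → NEW=0, ERR=30151935/262144
(1,4): OLD=2408082205/16777216 → NEW=255, ERR=-1870107875/16777216
(1,5): OLD=23935072699/268435456 → NEW=0, ERR=23935072699/268435456
(2,0): OLD=980277/32768 → NEW=0, ERR=980277/32768
(2,1): OLD=61408791/1048576 → NEW=0, ERR=61408791/1048576
(2,2): OLD=2667635973/16777216 → NEW=255, ERR=-1610554107/16777216
(2,3): OLD=15040556829/134217728 → NEW=0, ERR=15040556829/134217728
(2,4): OLD=807885059543/4294967296 → NEW=255, ERR=-287331600937/4294967296
(2,5): OLD=12618876526673/68719476736 → NEW=255, ERR=-4904590041007/68719476736
(3,0): OLD=693392229/16777216 → NEW=0, ERR=693392229/16777216
(3,1): OLD=11442496513/134217728 → NEW=0, ERR=11442496513/134217728
(3,2): OLD=140629094099/1073741824 → NEW=255, ERR=-133175071021/1073741824
(3,3): OLD=6061944518585/68719476736 → NEW=0, ERR=6061944518585/68719476736
(3,4): OLD=91429190416921/549755813888 → NEW=255, ERR=-48758542124519/549755813888
(3,5): OLD=1088189739765463/8796093022208 → NEW=0, ERR=1088189739765463/8796093022208
(4,0): OLD=145815040971/2147483648 → NEW=0, ERR=145815040971/2147483648
(4,1): OLD=3218673612367/34359738368 → NEW=0, ERR=3218673612367/34359738368
(4,2): OLD=138639985649981/1099511627776 → NEW=0, ERR=138639985649981/1099511627776
(4,3): OLD=3331089307382545/17592186044416 → NEW=255, ERR=-1154918133943535/17592186044416
(4,4): OLD=34134974087710497/281474976710656 → NEW=0, ERR=34134974087710497/281474976710656
(4,5): OLD=1266292730745940551/4503599627370496 → NEW=255, ERR=117874825766464071/4503599627370496
(5,0): OLD=41662189228637/549755813888 → NEW=0, ERR=41662189228637/549755813888
(5,1): OLD=2556405917549613/17592186044416 → NEW=255, ERR=-1929601523776467/17592186044416
(5,2): OLD=12098083660520383/140737488355328 → NEW=0, ERR=12098083660520383/140737488355328
(5,3): OLD=804848030306864165/4503599627370496 → NEW=255, ERR=-343569874672612315/4503599627370496
(5,4): OLD=1534159656947063781/9007199254740992 → NEW=255, ERR=-762676153011889179/9007199254740992
(5,5): OLD=25178911220255903273/144115188075855872 → NEW=255, ERR=-11570461739087344087/144115188075855872
(6,0): OLD=8195495099729575/281474976710656 → NEW=0, ERR=8195495099729575/281474976710656
(6,1): OLD=298661061677997339/4503599627370496 → NEW=0, ERR=298661061677997339/4503599627370496
(6,2): OLD=2390819354760391971/18014398509481984 → NEW=255, ERR=-2202852265157513949/18014398509481984
(6,3): OLD=8692318826822415799/288230376151711744 → NEW=0, ERR=8692318826822415799/288230376151711744
(6,4): OLD=557606451730101126487/4611686018427387904 → NEW=0, ERR=557606451730101126487/4611686018427387904
(6,5): OLD=16123728447302934038785/73786976294838206464 → NEW=255, ERR=-2691950507880808609535/73786976294838206464
Row 0: ...###
Row 1: .#..#.
Row 2: ..#.##
Row 3: ..#.#.
Row 4: ...#.#
Row 5: .#.###
Row 6: ..#..#

Answer: ...###
.#..#.
..#.##
..#.#.
...#.#
.#.###
..#..#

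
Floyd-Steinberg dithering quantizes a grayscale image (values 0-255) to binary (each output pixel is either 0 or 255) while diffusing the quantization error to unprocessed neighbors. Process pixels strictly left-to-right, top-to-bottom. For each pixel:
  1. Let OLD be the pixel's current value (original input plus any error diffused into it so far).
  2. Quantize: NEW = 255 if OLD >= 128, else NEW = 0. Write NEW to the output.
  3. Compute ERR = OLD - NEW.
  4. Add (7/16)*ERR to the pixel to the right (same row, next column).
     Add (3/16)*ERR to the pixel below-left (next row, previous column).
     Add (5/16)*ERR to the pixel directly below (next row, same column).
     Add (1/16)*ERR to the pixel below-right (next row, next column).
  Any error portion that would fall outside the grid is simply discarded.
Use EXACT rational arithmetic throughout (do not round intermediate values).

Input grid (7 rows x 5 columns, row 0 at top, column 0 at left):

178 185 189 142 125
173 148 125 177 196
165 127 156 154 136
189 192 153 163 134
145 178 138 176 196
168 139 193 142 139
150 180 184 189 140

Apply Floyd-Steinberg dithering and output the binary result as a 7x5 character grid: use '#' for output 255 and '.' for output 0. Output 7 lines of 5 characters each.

Answer: ###.#
#..##
#.##.
##.#.
.#.##
#.##.
###.#

Derivation:
(0,0): OLD=178 → NEW=255, ERR=-77
(0,1): OLD=2421/16 → NEW=255, ERR=-1659/16
(0,2): OLD=36771/256 → NEW=255, ERR=-28509/256
(0,3): OLD=382069/4096 → NEW=0, ERR=382069/4096
(0,4): OLD=10866483/65536 → NEW=255, ERR=-5845197/65536
(1,0): OLD=33151/256 → NEW=255, ERR=-32129/256
(1,1): OLD=71673/2048 → NEW=0, ERR=71673/2048
(1,2): OLD=7636205/65536 → NEW=0, ERR=7636205/65536
(1,3): OLD=61195753/262144 → NEW=255, ERR=-5650967/262144
(1,4): OLD=690075291/4194304 → NEW=255, ERR=-379472229/4194304
(2,0): OLD=4336579/32768 → NEW=255, ERR=-4019261/32768
(2,1): OLD=103050769/1048576 → NEW=0, ERR=103050769/1048576
(2,2): OLD=3918382451/16777216 → NEW=255, ERR=-359807629/16777216
(2,3): OLD=34413299113/268435456 → NEW=255, ERR=-34037742167/268435456
(2,4): OLD=218633653599/4294967296 → NEW=0, ERR=218633653599/4294967296
(3,0): OLD=2836964371/16777216 → NEW=255, ERR=-1441225709/16777216
(3,1): OLD=23278902295/134217728 → NEW=255, ERR=-10946618345/134217728
(3,2): OLD=399360499501/4294967296 → NEW=0, ERR=399360499501/4294967296
(3,3): OLD=1479696129861/8589934592 → NEW=255, ERR=-710737191099/8589934592
(3,4): OLD=14538788214201/137438953472 → NEW=0, ERR=14538788214201/137438953472
(4,0): OLD=220896245565/2147483648 → NEW=0, ERR=220896245565/2147483648
(4,1): OLD=14402283078717/68719476736 → NEW=255, ERR=-3121183488963/68719476736
(4,2): OLD=139170798991411/1099511627776 → NEW=0, ERR=139170798991411/1099511627776
(4,3): OLD=4066715739466813/17592186044416 → NEW=255, ERR=-419291701859267/17592186044416
(4,4): OLD=60083288211991595/281474976710656 → NEW=255, ERR=-11692830849225685/281474976710656
(5,0): OLD=210697802289879/1099511627776 → NEW=255, ERR=-69677662793001/1099511627776
(5,1): OLD=1119243408104645/8796093022208 → NEW=0, ERR=1119243408104645/8796093022208
(5,2): OLD=79070844059182189/281474976710656 → NEW=255, ERR=7294724997964909/281474976710656
(5,3): OLD=164395029479436899/1125899906842624 → NEW=255, ERR=-122709446765432221/1125899906842624
(5,4): OLD=1384343979556463441/18014398509481984 → NEW=0, ERR=1384343979556463441/18014398509481984
(6,0): OLD=21681246965893095/140737488355328 → NEW=255, ERR=-14206812564715545/140737488355328
(6,1): OLD=794878195636301321/4503599627370496 → NEW=255, ERR=-353539709343175159/4503599627370496
(6,2): OLD=10467936601178098419/72057594037927936 → NEW=255, ERR=-7906749878493525261/72057594037927936
(6,3): OLD=141767469610457668913/1152921504606846976 → NEW=0, ERR=141767469610457668913/1152921504606846976
(6,4): OLD=3892252057562806615447/18446744073709551616 → NEW=255, ERR=-811667681233129046633/18446744073709551616
Row 0: ###.#
Row 1: #..##
Row 2: #.##.
Row 3: ##.#.
Row 4: .#.##
Row 5: #.##.
Row 6: ###.#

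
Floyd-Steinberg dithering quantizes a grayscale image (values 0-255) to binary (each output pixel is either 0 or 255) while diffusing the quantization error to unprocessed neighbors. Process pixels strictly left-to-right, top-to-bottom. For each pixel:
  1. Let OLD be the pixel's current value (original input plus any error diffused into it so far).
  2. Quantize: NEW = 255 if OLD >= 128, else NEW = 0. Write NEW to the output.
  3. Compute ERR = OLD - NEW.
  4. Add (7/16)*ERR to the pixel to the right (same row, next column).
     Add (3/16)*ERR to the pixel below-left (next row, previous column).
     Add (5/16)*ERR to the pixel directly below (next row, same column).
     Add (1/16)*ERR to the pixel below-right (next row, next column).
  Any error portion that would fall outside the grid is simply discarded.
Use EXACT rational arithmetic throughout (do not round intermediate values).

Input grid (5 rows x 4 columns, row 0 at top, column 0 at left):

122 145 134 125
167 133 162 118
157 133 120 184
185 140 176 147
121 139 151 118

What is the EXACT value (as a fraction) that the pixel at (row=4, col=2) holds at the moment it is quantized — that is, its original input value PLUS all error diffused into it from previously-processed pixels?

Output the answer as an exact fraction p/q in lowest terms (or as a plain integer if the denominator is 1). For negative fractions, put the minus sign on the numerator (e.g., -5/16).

(0,0): OLD=122 → NEW=0, ERR=122
(0,1): OLD=1587/8 → NEW=255, ERR=-453/8
(0,2): OLD=13981/128 → NEW=0, ERR=13981/128
(0,3): OLD=353867/2048 → NEW=255, ERR=-168373/2048
(1,0): OLD=24897/128 → NEW=255, ERR=-7743/128
(1,1): OLD=119751/1024 → NEW=0, ERR=119751/1024
(1,2): OLD=7482323/32768 → NEW=255, ERR=-873517/32768
(1,3): OLD=45860661/524288 → NEW=0, ERR=45860661/524288
(2,0): OLD=2621821/16384 → NEW=255, ERR=-1556099/16384
(2,1): OLD=62502319/524288 → NEW=0, ERR=62502319/524288
(2,2): OLD=196645291/1048576 → NEW=255, ERR=-70741589/1048576
(2,3): OLD=3022470687/16777216 → NEW=255, ERR=-1255719393/16777216
(3,0): OLD=1490423597/8388608 → NEW=255, ERR=-648671443/8388608
(3,1): OLD=16755446515/134217728 → NEW=0, ERR=16755446515/134217728
(3,2): OLD=435833958925/2147483648 → NEW=255, ERR=-111774371315/2147483648
(3,3): OLD=3319921755099/34359738368 → NEW=0, ERR=3319921755099/34359738368
(4,0): OLD=258218145513/2147483648 → NEW=0, ERR=258218145513/2147483648
(4,1): OLD=3711291684795/17179869184 → NEW=255, ERR=-669574957125/17179869184
(4,2): OLD=78946288365275/549755813888 → NEW=255, ERR=-61241444176165/549755813888
Target (4,2): original=151, with diffused error = 78946288365275/549755813888

Answer: 78946288365275/549755813888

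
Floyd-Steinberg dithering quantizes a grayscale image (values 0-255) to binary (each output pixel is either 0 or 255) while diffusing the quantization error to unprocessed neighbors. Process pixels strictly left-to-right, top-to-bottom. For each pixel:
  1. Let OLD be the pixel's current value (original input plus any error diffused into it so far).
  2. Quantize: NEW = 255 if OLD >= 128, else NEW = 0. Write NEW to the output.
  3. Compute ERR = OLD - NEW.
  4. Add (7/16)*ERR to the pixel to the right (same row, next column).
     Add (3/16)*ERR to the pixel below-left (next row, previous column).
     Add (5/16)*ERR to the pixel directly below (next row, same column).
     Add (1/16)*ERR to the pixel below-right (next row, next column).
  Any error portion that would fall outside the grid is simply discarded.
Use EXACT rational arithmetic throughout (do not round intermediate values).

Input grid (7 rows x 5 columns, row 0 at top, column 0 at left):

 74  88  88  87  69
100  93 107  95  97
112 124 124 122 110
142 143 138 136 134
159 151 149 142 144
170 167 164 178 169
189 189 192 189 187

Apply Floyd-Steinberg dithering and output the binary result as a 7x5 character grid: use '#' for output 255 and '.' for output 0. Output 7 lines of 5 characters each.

Answer: ..#..
#..#.
.#.#.
#.#.#
#.##.
##.##
#.##.

Derivation:
(0,0): OLD=74 → NEW=0, ERR=74
(0,1): OLD=963/8 → NEW=0, ERR=963/8
(0,2): OLD=18005/128 → NEW=255, ERR=-14635/128
(0,3): OLD=75731/2048 → NEW=0, ERR=75731/2048
(0,4): OLD=2791109/32768 → NEW=0, ERR=2791109/32768
(1,0): OLD=18649/128 → NEW=255, ERR=-13991/128
(1,1): OLD=67567/1024 → NEW=0, ERR=67567/1024
(1,2): OLD=3755035/32768 → NEW=0, ERR=3755035/32768
(1,3): OLD=21694463/131072 → NEW=255, ERR=-11728897/131072
(1,4): OLD=181990429/2097152 → NEW=0, ERR=181990429/2097152
(2,0): OLD=1478069/16384 → NEW=0, ERR=1478069/16384
(2,1): OLD=104198807/524288 → NEW=255, ERR=-29494633/524288
(2,2): OLD=1027975301/8388608 → NEW=0, ERR=1027975301/8388608
(2,3): OLD=22962316991/134217728 → NEW=255, ERR=-11263203649/134217728
(2,4): OLD=203607322489/2147483648 → NEW=0, ERR=203607322489/2147483648
(3,0): OLD=1339189477/8388608 → NEW=255, ERR=-799905563/8388608
(3,1): OLD=7537461377/67108864 → NEW=0, ERR=7537461377/67108864
(3,2): OLD=442774989787/2147483648 → NEW=255, ERR=-104833340453/2147483648
(3,3): OLD=489002298435/4294967296 → NEW=0, ERR=489002298435/4294967296
(3,4): OLD=14307076679791/68719476736 → NEW=255, ERR=-3216389887889/68719476736
(4,0): OLD=161341111627/1073741824 → NEW=255, ERR=-112463053493/1073741824
(4,1): OLD=4300555719499/34359738368 → NEW=0, ERR=4300555719499/34359738368
(4,2): OLD=119226074457029/549755813888 → NEW=255, ERR=-20961658084411/549755813888
(4,3): OLD=1311244381095755/8796093022208 → NEW=255, ERR=-931759339567285/8796093022208
(4,4): OLD=12686870125142157/140737488355328 → NEW=0, ERR=12686870125142157/140737488355328
(5,0): OLD=88366066960577/549755813888 → NEW=255, ERR=-51821665580863/549755813888
(5,1): OLD=664887137780483/4398046511104 → NEW=255, ERR=-456614722551037/4398046511104
(5,2): OLD=13317073573296283/140737488355328 → NEW=0, ERR=13317073573296283/140737488355328
(5,3): OLD=113048390147370645/562949953421312 → NEW=255, ERR=-30503847975063915/562949953421312
(5,4): OLD=1502794542996317143/9007199254740992 → NEW=255, ERR=-794041266962635817/9007199254740992
(6,0): OLD=9856981858690865/70368744177664 → NEW=255, ERR=-8087047906613455/70368744177664
(6,1): OLD=265998012816945503/2251799813685248 → NEW=0, ERR=265998012816945503/2251799813685248
(6,2): OLD=9245048089576505093/36028797018963968 → NEW=255, ERR=57704849740693253/36028797018963968
(6,3): OLD=93474460412723657847/576460752303423488 → NEW=255, ERR=-53523031424649331593/576460752303423488
(6,4): OLD=1064780205164788844545/9223372036854775808 → NEW=0, ERR=1064780205164788844545/9223372036854775808
Row 0: ..#..
Row 1: #..#.
Row 2: .#.#.
Row 3: #.#.#
Row 4: #.##.
Row 5: ##.##
Row 6: #.##.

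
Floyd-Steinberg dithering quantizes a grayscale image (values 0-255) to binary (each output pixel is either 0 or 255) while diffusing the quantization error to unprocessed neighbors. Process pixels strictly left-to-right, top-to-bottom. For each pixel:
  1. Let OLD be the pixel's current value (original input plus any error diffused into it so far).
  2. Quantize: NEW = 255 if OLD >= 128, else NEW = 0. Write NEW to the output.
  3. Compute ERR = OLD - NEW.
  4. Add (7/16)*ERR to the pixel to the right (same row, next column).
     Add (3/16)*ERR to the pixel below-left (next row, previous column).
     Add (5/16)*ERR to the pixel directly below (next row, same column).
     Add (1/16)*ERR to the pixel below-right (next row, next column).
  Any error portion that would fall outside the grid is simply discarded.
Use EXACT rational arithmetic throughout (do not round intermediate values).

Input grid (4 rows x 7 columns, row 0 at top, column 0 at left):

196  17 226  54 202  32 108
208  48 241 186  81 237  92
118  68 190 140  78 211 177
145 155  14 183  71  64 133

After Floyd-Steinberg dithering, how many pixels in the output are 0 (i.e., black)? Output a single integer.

Answer: 13

Derivation:
(0,0): OLD=196 → NEW=255, ERR=-59
(0,1): OLD=-141/16 → NEW=0, ERR=-141/16
(0,2): OLD=56869/256 → NEW=255, ERR=-8411/256
(0,3): OLD=162307/4096 → NEW=0, ERR=162307/4096
(0,4): OLD=14374421/65536 → NEW=255, ERR=-2337259/65536
(0,5): OLD=17193619/1048576 → NEW=0, ERR=17193619/1048576
(0,6): OLD=1932294661/16777216 → NEW=0, ERR=1932294661/16777216
(1,0): OLD=48105/256 → NEW=255, ERR=-17175/256
(1,1): OLD=12383/2048 → NEW=0, ERR=12383/2048
(1,2): OLD=15745483/65536 → NEW=255, ERR=-966197/65536
(1,3): OLD=48022831/262144 → NEW=255, ERR=-18823889/262144
(1,4): OLD=738036333/16777216 → NEW=0, ERR=738036333/16777216
(1,5): OLD=37679746301/134217728 → NEW=255, ERR=3454225661/134217728
(1,6): OLD=301240644915/2147483648 → NEW=255, ERR=-246367685325/2147483648
(2,0): OLD=3216773/32768 → NEW=0, ERR=3216773/32768
(2,1): OLD=111023879/1048576 → NEW=0, ERR=111023879/1048576
(2,2): OLD=3667995861/16777216 → NEW=255, ERR=-610194219/16777216
(2,3): OLD=14626361197/134217728 → NEW=0, ERR=14626361197/134217728
(2,4): OLD=150067276029/1073741824 → NEW=255, ERR=-123736889091/1073741824
(2,5): OLD=5149291995903/34359738368 → NEW=255, ERR=-3612441287937/34359738368
(2,6): OLD=53194556985833/549755813888 → NEW=0, ERR=53194556985833/549755813888
(3,0): OLD=3280451637/16777216 → NEW=255, ERR=-997738443/16777216
(3,1): OLD=21660821009/134217728 → NEW=255, ERR=-12564699631/134217728
(3,2): OLD=-12102877501/1073741824 → NEW=0, ERR=-12102877501/1073741824
(3,3): OLD=808496817189/4294967296 → NEW=255, ERR=-286719843291/4294967296
(3,4): OLD=-3914526090187/549755813888 → NEW=0, ERR=-3914526090187/549755813888
(3,5): OLD=171391675748975/4398046511104 → NEW=0, ERR=171391675748975/4398046511104
(3,6): OLD=12224174500449521/70368744177664 → NEW=255, ERR=-5719855264854799/70368744177664
Output grid:
  Row 0: #.#.#..  (4 black, running=4)
  Row 1: #.##.##  (2 black, running=6)
  Row 2: ..#.##.  (4 black, running=10)
  Row 3: ##.#..#  (3 black, running=13)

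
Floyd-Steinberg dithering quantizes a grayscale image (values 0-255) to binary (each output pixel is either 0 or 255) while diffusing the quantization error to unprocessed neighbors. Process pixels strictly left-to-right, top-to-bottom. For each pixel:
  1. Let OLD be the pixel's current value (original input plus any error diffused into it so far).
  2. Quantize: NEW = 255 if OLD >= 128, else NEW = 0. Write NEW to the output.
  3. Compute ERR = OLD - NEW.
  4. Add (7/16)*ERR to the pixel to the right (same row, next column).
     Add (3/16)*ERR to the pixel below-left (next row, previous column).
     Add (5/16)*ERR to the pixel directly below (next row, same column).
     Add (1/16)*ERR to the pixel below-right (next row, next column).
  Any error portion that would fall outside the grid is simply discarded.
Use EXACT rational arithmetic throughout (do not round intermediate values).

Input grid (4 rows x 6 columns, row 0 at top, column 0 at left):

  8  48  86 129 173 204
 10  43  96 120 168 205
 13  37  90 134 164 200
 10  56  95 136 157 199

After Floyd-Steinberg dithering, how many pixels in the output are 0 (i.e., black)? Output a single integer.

Answer: 14

Derivation:
(0,0): OLD=8 → NEW=0, ERR=8
(0,1): OLD=103/2 → NEW=0, ERR=103/2
(0,2): OLD=3473/32 → NEW=0, ERR=3473/32
(0,3): OLD=90359/512 → NEW=255, ERR=-40201/512
(0,4): OLD=1135809/8192 → NEW=255, ERR=-953151/8192
(0,5): OLD=20066631/131072 → NEW=255, ERR=-13356729/131072
(1,0): OLD=709/32 → NEW=0, ERR=709/32
(1,1): OLD=22947/256 → NEW=0, ERR=22947/256
(1,2): OLD=1291295/8192 → NEW=255, ERR=-797665/8192
(1,3): OLD=1239635/32768 → NEW=0, ERR=1239635/32768
(1,4): OLD=260417593/2097152 → NEW=0, ERR=260417593/2097152
(1,5): OLD=7389036735/33554432 → NEW=255, ERR=-1167343425/33554432
(2,0): OLD=150449/4096 → NEW=0, ERR=150449/4096
(2,1): OLD=8415979/131072 → NEW=0, ERR=8415979/131072
(2,2): OLD=210466817/2097152 → NEW=0, ERR=210466817/2097152
(2,3): OLD=3471647673/16777216 → NEW=255, ERR=-806542407/16777216
(2,4): OLD=95355999275/536870912 → NEW=255, ERR=-41546083285/536870912
(2,5): OLD=1400443765213/8589934592 → NEW=255, ERR=-789989555747/8589934592
(3,0): OLD=70291297/2097152 → NEW=0, ERR=70291297/2097152
(3,1): OLD=1876397965/16777216 → NEW=0, ERR=1876397965/16777216
(3,2): OLD=22856222423/134217728 → NEW=255, ERR=-11369298217/134217728
(3,3): OLD=650085224613/8589934592 → NEW=0, ERR=650085224613/8589934592
(3,4): OLD=10010953612485/68719476736 → NEW=255, ERR=-7512512955195/68719476736
(3,5): OLD=129297742350699/1099511627776 → NEW=0, ERR=129297742350699/1099511627776
Output grid:
  Row 0: ...###  (3 black, running=3)
  Row 1: ..#..#  (4 black, running=7)
  Row 2: ...###  (3 black, running=10)
  Row 3: ..#.#.  (4 black, running=14)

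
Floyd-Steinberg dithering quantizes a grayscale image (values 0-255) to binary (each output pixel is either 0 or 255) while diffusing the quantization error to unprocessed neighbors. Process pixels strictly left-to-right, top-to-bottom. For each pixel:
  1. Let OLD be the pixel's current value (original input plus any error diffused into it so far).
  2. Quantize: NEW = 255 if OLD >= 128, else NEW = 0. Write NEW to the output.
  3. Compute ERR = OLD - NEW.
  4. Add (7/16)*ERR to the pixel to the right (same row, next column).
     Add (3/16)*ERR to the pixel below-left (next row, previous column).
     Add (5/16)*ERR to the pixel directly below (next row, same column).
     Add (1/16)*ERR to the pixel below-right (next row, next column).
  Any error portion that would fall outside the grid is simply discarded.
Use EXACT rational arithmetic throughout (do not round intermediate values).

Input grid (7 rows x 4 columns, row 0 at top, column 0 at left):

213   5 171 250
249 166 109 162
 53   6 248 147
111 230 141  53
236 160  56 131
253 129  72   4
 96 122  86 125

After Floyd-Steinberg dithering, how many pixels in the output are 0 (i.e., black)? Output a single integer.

(0,0): OLD=213 → NEW=255, ERR=-42
(0,1): OLD=-107/8 → NEW=0, ERR=-107/8
(0,2): OLD=21139/128 → NEW=255, ERR=-11501/128
(0,3): OLD=431493/2048 → NEW=255, ERR=-90747/2048
(1,0): OLD=29871/128 → NEW=255, ERR=-2769/128
(1,1): OLD=136073/1024 → NEW=255, ERR=-125047/1024
(1,2): OLD=601341/32768 → NEW=0, ERR=601341/32768
(1,3): OLD=78940027/524288 → NEW=255, ERR=-54753413/524288
(2,0): OLD=382451/16384 → NEW=0, ERR=382451/16384
(2,1): OLD=-10412319/524288 → NEW=0, ERR=-10412319/524288
(2,2): OLD=228413941/1048576 → NEW=255, ERR=-38972939/1048576
(2,3): OLD=1665148961/16777216 → NEW=0, ERR=1665148961/16777216
(3,0): OLD=961090691/8388608 → NEW=0, ERR=961090691/8388608
(3,1): OLD=36025191133/134217728 → NEW=255, ERR=1799670493/134217728
(3,2): OLD=327748228259/2147483648 → NEW=255, ERR=-219860101981/2147483648
(3,3): OLD=1267924175605/34359738368 → NEW=0, ERR=1267924175605/34359738368
(4,0): OLD=589092407687/2147483648 → NEW=255, ERR=41484077447/2147483648
(4,1): OLD=2759189615701/17179869184 → NEW=255, ERR=-1621677026219/17179869184
(4,2): OLD=-5241472774795/549755813888 → NEW=0, ERR=-5241472774795/549755813888
(4,3): OLD=1160747624426947/8796093022208 → NEW=255, ERR=-1082256096236093/8796093022208
(5,0): OLD=66338442476055/274877906944 → NEW=255, ERR=-3755423794665/274877906944
(5,1): OLD=817547248046529/8796093022208 → NEW=0, ERR=817547248046529/8796093022208
(5,2): OLD=354985785931041/4398046511104 → NEW=0, ERR=354985785931041/4398046511104
(5,3): OLD=37606910878701/140737488355328 → NEW=0, ERR=37606910878701/140737488355328
(6,0): OLD=15362572819104675/140737488355328 → NEW=0, ERR=15362572819104675/140737488355328
(6,1): OLD=479817225313566757/2251799813685248 → NEW=255, ERR=-94391727176171483/2251799813685248
(6,2): OLD=3557595292603254899/36028797018963968 → NEW=0, ERR=3557595292603254899/36028797018963968
(6,3): OLD=99916941490422545445/576460752303423488 → NEW=255, ERR=-47080550346950443995/576460752303423488
Output grid:
  Row 0: #.##  (1 black, running=1)
  Row 1: ##.#  (1 black, running=2)
  Row 2: ..#.  (3 black, running=5)
  Row 3: .##.  (2 black, running=7)
  Row 4: ##.#  (1 black, running=8)
  Row 5: #...  (3 black, running=11)
  Row 6: .#.#  (2 black, running=13)

Answer: 13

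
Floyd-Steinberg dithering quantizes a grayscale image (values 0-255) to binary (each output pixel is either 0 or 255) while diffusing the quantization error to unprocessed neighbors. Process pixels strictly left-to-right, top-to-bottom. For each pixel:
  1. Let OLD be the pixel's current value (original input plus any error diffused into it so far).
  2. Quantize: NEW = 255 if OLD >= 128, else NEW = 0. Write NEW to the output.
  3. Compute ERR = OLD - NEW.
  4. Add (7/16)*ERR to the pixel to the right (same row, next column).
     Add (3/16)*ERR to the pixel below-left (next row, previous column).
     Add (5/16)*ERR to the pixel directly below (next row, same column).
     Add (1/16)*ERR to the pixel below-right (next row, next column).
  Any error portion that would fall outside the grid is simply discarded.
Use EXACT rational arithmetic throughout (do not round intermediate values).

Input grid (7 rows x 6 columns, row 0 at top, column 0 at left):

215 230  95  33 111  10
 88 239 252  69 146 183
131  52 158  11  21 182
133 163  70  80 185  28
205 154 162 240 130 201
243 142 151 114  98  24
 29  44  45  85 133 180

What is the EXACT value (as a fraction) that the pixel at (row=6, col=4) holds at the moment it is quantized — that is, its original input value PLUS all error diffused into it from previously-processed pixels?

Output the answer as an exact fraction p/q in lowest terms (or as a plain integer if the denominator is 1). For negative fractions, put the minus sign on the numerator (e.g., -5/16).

Answer: 64752027450938216511/576460752303423488

Derivation:
(0,0): OLD=215 → NEW=255, ERR=-40
(0,1): OLD=425/2 → NEW=255, ERR=-85/2
(0,2): OLD=2445/32 → NEW=0, ERR=2445/32
(0,3): OLD=34011/512 → NEW=0, ERR=34011/512
(0,4): OLD=1147389/8192 → NEW=255, ERR=-941571/8192
(0,5): OLD=-5280277/131072 → NEW=0, ERR=-5280277/131072
(1,0): OLD=2161/32 → NEW=0, ERR=2161/32
(1,1): OLD=68375/256 → NEW=255, ERR=3095/256
(1,2): OLD=2383587/8192 → NEW=255, ERR=294627/8192
(1,3): OLD=2907111/32768 → NEW=0, ERR=2907111/32768
(1,4): OLD=305123605/2097152 → NEW=255, ERR=-229650155/2097152
(1,5): OLD=3869445635/33554432 → NEW=0, ERR=3869445635/33554432
(2,0): OLD=632301/4096 → NEW=255, ERR=-412179/4096
(2,1): OLD=2977535/131072 → NEW=0, ERR=2977535/131072
(2,2): OLD=412232893/2097152 → NEW=255, ERR=-122540867/2097152
(2,3): OLD=-85968875/16777216 → NEW=0, ERR=-85968875/16777216
(2,4): OLD=6283931071/536870912 → NEW=0, ERR=6283931071/536870912
(2,5): OLD=1858120824361/8589934592 → NEW=255, ERR=-332312496599/8589934592
(3,0): OLD=221905181/2097152 → NEW=0, ERR=221905181/2097152
(3,1): OLD=3341126617/16777216 → NEW=255, ERR=-937063463/16777216
(3,2): OLD=3726310427/134217728 → NEW=0, ERR=3726310427/134217728
(3,3): OLD=765257770577/8589934592 → NEW=0, ERR=765257770577/8589934592
(3,4): OLD=15122385859121/68719476736 → NEW=255, ERR=-2401080708559/68719476736
(3,5): OLD=1490603930943/1099511627776 → NEW=0, ERR=1490603930943/1099511627776
(4,0): OLD=61094285331/268435456 → NEW=255, ERR=-7356755949/268435456
(4,1): OLD=585724320631/4294967296 → NEW=255, ERR=-509492339849/4294967296
(4,2): OLD=18140633859893/137438953472 → NEW=255, ERR=-16906299275467/137438953472
(4,3): OLD=460051365676265/2199023255552 → NEW=255, ERR=-100699564489495/2199023255552
(4,4): OLD=3689748119605625/35184372088832 → NEW=0, ERR=3689748119605625/35184372088832
(4,5): OLD=137990320781091759/562949953421312 → NEW=255, ERR=-5561917341342801/562949953421312
(5,0): OLD=14581815351381/68719476736 → NEW=255, ERR=-2941651216299/68719476736
(5,1): OLD=135073854012069/2199023255552 → NEW=0, ERR=135073854012069/2199023255552
(5,2): OLD=2171447224994791/17592186044416 → NEW=0, ERR=2171447224994791/17592186044416
(5,3): OLD=93261822425094365/562949953421312 → NEW=255, ERR=-50290415697340195/562949953421312
(5,4): OLD=97923453264793341/1125899906842624 → NEW=0, ERR=97923453264793341/1125899906842624
(5,5): OLD=1180262503495072993/18014398509481984 → NEW=0, ERR=1180262503495072993/18014398509481984
(6,0): OLD=954904158004495/35184372088832 → NEW=0, ERR=954904158004495/35184372088832
(6,1): OLD=53782593304758371/562949953421312 → NEW=0, ERR=53782593304758371/562949953421312
(6,2): OLD=253235333782722219/2251799813685248 → NEW=0, ERR=253235333782722219/2251799813685248
(6,3): OLD=4694772733532282207/36028797018963968 → NEW=255, ERR=-4492570506303529633/36028797018963968
(6,4): OLD=64752027450938216511/576460752303423488 → NEW=0, ERR=64752027450938216511/576460752303423488
Target (6,4): original=133, with diffused error = 64752027450938216511/576460752303423488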